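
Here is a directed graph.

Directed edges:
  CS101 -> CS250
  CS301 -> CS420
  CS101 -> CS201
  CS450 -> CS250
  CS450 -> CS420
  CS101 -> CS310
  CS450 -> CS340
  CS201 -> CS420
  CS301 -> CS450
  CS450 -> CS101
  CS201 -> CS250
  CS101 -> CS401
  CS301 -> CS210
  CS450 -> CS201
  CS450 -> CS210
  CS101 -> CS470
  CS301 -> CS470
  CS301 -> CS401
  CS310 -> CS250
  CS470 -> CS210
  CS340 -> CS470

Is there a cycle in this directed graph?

DFS with white/gray/black marking, starting from CS301:
CS301 gray
  CS450 gray
    CS101 gray
      CS250 gray
      CS250 black
      CS310 gray
        CS310→CS250: CS250 black — skip
      CS310 black
      CS201 gray
        CS420 gray
        CS420 black
        CS201→CS250: CS250 black — skip
      CS201 black
      CS470 gray
        CS210 gray
        CS210 black
      CS470 black
      CS401 gray
      CS401 black
    CS101 black
    CS340 gray
      CS340→CS470: CS470 black — skip
    CS340 black
    CS450→CS210: CS210 black — skip
    CS450→CS201: CS201 black — skip
    CS450→CS250: CS250 black — skip
    CS450→CS420: CS420 black — skip
  CS450 black
  CS301→CS401: CS401 black — skip
  CS301→CS470: CS470 black — skip
  CS301→CS210: CS210 black — skip
  CS301→CS420: CS420 black — skip
CS301 black
Every edge goes to a white or black vertex — no back edge, so the graph is acyclic.

No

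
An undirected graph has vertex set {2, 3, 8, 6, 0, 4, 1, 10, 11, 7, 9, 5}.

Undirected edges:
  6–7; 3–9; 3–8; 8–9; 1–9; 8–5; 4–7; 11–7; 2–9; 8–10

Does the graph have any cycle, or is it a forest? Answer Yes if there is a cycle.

Yes

DFS, tracking each vertex's parent; an edge to a visited non-parent vertex closes a cycle.
Start from 1:
visit 1 (parent –)
  visit 9 (parent 1)
    9–1: parent, skip
    visit 2 (parent 9)
      2–9: parent, skip
    visit 3 (parent 9)
      visit 8 (parent 3)
        8–9: 9 visited and ≠ parent → cycle
Cycle: 9 – 3 – 8 – 9.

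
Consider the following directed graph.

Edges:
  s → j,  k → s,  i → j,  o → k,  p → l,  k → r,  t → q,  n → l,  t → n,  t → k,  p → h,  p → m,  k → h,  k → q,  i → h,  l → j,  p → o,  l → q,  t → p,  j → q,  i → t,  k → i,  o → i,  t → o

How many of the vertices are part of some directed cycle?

A vertex is on a directed cycle iff it belongs to a strongly connected component of size ≥ 2 (or has a self-loop).
The vertices on cycles are {i, k, o, p, t} — 5 in total.

5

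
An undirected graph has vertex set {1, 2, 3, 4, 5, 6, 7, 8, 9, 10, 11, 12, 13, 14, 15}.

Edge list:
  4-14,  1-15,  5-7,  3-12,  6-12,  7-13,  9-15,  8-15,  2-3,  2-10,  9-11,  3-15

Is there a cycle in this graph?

No

DFS, tracking each vertex's parent; an edge to a visited non-parent vertex closes a cycle.
Start from 2:
visit 2 (parent –)
  visit 10 (parent 2)
    10–2: parent, skip
  visit 3 (parent 2)
    visit 12 (parent 3)
      visit 6 (parent 12)
        6–12: parent, skip
      12–3: parent, skip
    3–2: parent, skip
    visit 15 (parent 3)
      visit 1 (parent 15)
        1–15: parent, skip
      visit 8 (parent 15)
        8–15: parent, skip
      visit 9 (parent 15)
        9–15: parent, skip
        visit 11 (parent 9)
          11–9: parent, skip
      15–3: parent, skip
visit 4 (parent –)
  visit 14 (parent 4)
    14–4: parent, skip
visit 5 (parent –)
  visit 7 (parent 5)
    visit 13 (parent 7)
      13–7: parent, skip
    7–5: parent, skip
No non-parent visited neighbor found — the graph is a forest.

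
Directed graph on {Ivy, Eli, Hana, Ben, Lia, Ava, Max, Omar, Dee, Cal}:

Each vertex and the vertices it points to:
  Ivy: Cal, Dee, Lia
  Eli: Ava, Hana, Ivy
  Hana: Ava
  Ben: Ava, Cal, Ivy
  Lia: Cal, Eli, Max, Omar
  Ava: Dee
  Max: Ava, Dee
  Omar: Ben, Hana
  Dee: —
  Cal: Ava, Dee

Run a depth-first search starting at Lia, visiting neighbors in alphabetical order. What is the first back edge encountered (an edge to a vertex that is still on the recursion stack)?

Ivy->Lia

DFS from Lia (visiting neighbors in alphabetical order); mark gray on enter, black on exit:
Lia gray
  Cal gray
    Ava gray
      Dee gray
      Dee black
    Ava black
    Cal→Dee: Dee black — skip
  Cal black
  Eli gray
    Eli→Ava: Ava black — skip
    Hana gray
      Hana→Ava: Ava black — skip
    Hana black
    Ivy gray
      Ivy→Cal: Cal black — skip
      Ivy→Dee: Dee black — skip
      Ivy→Lia: Lia is gray → back edge
First back edge: Ivy → Lia.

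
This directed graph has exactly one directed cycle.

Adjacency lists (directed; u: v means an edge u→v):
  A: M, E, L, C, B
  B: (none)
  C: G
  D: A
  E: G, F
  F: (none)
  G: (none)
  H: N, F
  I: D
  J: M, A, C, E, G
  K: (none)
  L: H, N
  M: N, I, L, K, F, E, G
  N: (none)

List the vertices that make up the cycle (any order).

A, D, I, M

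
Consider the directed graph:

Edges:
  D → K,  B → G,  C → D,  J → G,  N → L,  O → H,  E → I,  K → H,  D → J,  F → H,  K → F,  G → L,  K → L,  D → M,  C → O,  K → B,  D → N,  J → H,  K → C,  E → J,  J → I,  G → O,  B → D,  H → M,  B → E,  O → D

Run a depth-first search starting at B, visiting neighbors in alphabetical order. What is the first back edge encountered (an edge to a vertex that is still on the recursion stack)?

DFS from B (visiting neighbors in alphabetical order); mark gray on enter, black on exit:
B gray
  D gray
    J gray
      G gray
        L gray
        L black
        O gray
          O→D: D is gray → back edge
First back edge: O → D.

O→D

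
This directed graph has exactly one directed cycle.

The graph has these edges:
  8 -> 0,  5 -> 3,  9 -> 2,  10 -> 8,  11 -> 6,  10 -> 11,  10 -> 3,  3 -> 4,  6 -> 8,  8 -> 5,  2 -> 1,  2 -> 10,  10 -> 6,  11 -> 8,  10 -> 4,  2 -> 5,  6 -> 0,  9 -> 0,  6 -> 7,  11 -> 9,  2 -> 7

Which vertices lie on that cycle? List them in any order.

2, 9, 10, 11

DFS with gray/black marking from 9:
9 gray
  2 gray
    5 gray
      3 gray
        4 gray
        4 black
      3 black
    5 black
    1 gray
    1 black
    10 gray
      6 gray
        0 gray
        0 black
        7 gray
        7 black
        8 gray
          8→5: 5 black — skip
          8→0: 0 black — skip
        8 black
      6 black
      10→3: 3 black — skip
      10→4: 4 black — skip
      11 gray
        11→8: 8 black — skip
        11→9: 9 is gray → back edge
Back edge closes the cycle 9 → 2 → 10 → 11 → 9; its vertices are {2, 9, 10, 11}.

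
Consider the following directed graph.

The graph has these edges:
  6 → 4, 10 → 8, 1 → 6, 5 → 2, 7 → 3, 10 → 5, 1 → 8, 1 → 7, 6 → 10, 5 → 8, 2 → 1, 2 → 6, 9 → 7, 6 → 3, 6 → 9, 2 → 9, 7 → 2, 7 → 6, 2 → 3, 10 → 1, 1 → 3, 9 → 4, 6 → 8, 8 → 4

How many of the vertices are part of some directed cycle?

A vertex is on a directed cycle iff it belongs to a strongly connected component of size ≥ 2 (or has a self-loop).
The vertices on cycles are {1, 2, 5, 6, 7, 9, 10} — 7 in total.

7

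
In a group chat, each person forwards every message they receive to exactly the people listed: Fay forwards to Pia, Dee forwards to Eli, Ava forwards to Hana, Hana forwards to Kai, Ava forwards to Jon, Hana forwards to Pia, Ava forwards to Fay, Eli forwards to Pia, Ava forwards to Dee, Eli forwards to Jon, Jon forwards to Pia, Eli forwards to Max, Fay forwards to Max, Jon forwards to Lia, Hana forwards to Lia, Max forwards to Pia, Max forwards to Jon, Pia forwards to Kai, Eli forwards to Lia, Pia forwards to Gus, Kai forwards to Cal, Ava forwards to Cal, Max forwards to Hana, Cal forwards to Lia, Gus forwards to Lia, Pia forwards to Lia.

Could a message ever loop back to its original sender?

DFS with white/gray/black marking, starting from Dee:
Dee gray
  Eli gray
    Jon gray
      Pia gray
        Lia gray
        Lia black
        Kai gray
          Cal gray
            Cal→Lia: Lia black — skip
          Cal black
        Kai black
        Gus gray
          Gus→Lia: Lia black — skip
        Gus black
      Pia black
      Jon→Lia: Lia black — skip
    Jon black
    Eli→Pia: Pia black — skip
    Max gray
      Max→Jon: Jon black — skip
      Hana gray
        Hana→Pia: Pia black — skip
        Hana→Kai: Kai black — skip
        Hana→Lia: Lia black — skip
      Hana black
      Max→Pia: Pia black — skip
    Max black
    Eli→Lia: Lia black — skip
  Eli black
Dee black
Ava gray
  Fay gray
    Fay→Pia: Pia black — skip
    Fay→Max: Max black — skip
  Fay black
  Ava→Jon: Jon black — skip
  Ava→Hana: Hana black — skip
  Ava→Dee: Dee black — skip
  Ava→Cal: Cal black — skip
Ava black
Every edge goes to a white or black vertex — no back edge, so the graph is acyclic.

No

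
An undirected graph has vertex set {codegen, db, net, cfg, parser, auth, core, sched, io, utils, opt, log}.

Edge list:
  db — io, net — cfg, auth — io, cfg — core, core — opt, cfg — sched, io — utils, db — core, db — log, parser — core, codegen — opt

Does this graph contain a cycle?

No

DFS, tracking each vertex's parent; an edge to a visited non-parent vertex closes a cycle.
Start from sched:
visit sched (parent –)
  visit cfg (parent sched)
    cfg–sched: parent, skip
    visit net (parent cfg)
      net–cfg: parent, skip
    visit core (parent cfg)
      visit opt (parent core)
        opt–core: parent, skip
        visit codegen (parent opt)
          codegen–opt: parent, skip
      visit parser (parent core)
        parser–core: parent, skip
      visit db (parent core)
        db–core: parent, skip
        visit io (parent db)
          visit utils (parent io)
            utils–io: parent, skip
          io–db: parent, skip
          visit auth (parent io)
            auth–io: parent, skip
        visit log (parent db)
          log–db: parent, skip
      core–cfg: parent, skip
No non-parent visited neighbor found — the graph is a forest.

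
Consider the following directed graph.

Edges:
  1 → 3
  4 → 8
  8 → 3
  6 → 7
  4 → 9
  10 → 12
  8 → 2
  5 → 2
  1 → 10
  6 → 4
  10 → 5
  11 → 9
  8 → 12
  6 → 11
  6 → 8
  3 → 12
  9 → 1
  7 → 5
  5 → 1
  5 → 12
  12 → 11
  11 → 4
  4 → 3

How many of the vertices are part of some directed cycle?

9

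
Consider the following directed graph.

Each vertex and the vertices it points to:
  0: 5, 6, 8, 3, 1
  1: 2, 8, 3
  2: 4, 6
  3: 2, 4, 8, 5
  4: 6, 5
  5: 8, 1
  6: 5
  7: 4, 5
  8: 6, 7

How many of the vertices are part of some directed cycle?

8

A vertex is on a directed cycle iff it belongs to a strongly connected component of size ≥ 2 (or has a self-loop).
The vertices on cycles are {1, 2, 3, 4, 5, 6, 7, 8} — 8 in total.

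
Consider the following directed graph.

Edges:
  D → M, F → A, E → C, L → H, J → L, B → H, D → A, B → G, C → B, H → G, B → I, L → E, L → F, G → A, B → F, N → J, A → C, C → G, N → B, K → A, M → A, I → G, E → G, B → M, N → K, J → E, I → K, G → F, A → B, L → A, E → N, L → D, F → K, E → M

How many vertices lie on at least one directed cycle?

13

A vertex is on a directed cycle iff it belongs to a strongly connected component of size ≥ 2 (or has a self-loop).
The vertices on cycles are {A, B, C, E, F, G, H, I, J, K, L, M, N} — 13 in total.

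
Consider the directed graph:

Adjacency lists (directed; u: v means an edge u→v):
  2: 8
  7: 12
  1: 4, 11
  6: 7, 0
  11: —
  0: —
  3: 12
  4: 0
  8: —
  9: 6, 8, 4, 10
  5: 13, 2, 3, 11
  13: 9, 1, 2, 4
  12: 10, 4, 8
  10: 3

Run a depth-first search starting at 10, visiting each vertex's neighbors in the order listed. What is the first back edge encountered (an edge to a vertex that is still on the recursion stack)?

12→10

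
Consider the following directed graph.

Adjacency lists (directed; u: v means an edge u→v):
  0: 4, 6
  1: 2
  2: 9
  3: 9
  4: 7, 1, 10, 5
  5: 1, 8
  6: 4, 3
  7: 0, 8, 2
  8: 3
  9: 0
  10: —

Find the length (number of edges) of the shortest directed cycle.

For each vertex v, BFS finds the shortest path from v back to v.
The shortest such closed walk is 4 → 7 → 0 → 4, length 3.

3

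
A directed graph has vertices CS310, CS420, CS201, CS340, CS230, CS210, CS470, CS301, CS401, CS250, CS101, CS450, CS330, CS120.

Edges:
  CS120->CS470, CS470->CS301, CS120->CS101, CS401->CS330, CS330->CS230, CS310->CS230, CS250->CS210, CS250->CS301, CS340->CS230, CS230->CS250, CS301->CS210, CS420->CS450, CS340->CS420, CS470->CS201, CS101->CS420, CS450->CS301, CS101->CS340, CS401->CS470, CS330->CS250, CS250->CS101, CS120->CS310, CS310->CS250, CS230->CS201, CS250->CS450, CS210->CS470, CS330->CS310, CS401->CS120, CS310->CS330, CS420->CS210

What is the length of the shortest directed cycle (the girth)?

2

For each vertex v, BFS finds the shortest path from v back to v.
The shortest such closed walk is CS330 → CS310 → CS330, length 2.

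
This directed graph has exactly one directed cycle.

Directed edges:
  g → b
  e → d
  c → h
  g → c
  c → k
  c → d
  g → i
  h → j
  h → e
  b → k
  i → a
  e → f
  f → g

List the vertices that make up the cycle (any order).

DFS with gray/black marking from h:
h gray
  e gray
    f gray
      g gray
        b gray
          k gray
          k black
        b black
        i gray
          a gray
          a black
        i black
        c gray
          c→h: h is gray → back edge
Back edge closes the cycle h → e → f → g → c → h; its vertices are {c, e, f, g, h}.

c, e, f, g, h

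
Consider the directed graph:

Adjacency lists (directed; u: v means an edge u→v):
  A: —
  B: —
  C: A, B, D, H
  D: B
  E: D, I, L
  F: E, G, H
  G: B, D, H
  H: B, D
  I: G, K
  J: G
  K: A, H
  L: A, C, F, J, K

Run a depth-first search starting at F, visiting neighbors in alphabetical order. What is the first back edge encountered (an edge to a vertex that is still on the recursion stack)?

L->F

DFS from F (visiting neighbors in alphabetical order); mark gray on enter, black on exit:
F gray
  E gray
    D gray
      B gray
      B black
    D black
    I gray
      G gray
        G→B: B black — skip
        G→D: D black — skip
        H gray
          H→B: B black — skip
          H→D: D black — skip
        H black
      G black
      K gray
        A gray
        A black
        K→H: H black — skip
      K black
    I black
    L gray
      L→A: A black — skip
      C gray
        C→A: A black — skip
        C→B: B black — skip
        C→D: D black — skip
        C→H: H black — skip
      C black
      L→F: F is gray → back edge
First back edge: L → F.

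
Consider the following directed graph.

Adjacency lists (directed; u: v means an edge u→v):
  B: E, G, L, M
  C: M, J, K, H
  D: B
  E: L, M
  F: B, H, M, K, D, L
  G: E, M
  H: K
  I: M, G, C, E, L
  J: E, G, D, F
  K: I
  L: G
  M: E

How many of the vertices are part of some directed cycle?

10

A vertex is on a directed cycle iff it belongs to a strongly connected component of size ≥ 2 (or has a self-loop).
The vertices on cycles are {C, E, F, G, H, I, J, K, L, M} — 10 in total.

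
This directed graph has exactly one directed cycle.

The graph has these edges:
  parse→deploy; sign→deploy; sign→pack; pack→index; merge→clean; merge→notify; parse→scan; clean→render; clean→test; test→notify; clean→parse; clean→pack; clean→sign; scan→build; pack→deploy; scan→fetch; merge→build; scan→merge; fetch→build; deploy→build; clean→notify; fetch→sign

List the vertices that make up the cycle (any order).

scan, clean, merge, parse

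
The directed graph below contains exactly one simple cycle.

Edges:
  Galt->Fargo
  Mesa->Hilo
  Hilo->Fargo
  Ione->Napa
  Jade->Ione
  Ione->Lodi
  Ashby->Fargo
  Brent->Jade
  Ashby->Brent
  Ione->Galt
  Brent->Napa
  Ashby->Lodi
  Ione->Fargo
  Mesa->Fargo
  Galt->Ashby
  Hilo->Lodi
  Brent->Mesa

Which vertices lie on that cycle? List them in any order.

DFS with gray/black marking from Brent:
Brent gray
  Napa gray
  Napa black
  Mesa gray
    Hilo gray
      Lodi gray
      Lodi black
      Fargo gray
      Fargo black
    Hilo black
    Mesa→Fargo: Fargo black — skip
  Mesa black
  Jade gray
    Ione gray
      Galt gray
        Ashby gray
          Ashby→Lodi: Lodi black — skip
          Ashby→Brent: Brent is gray → back edge
Back edge closes the cycle Brent → Jade → Ione → Galt → Ashby → Brent; its vertices are {Galt, Ione, Jade, Ashby, Brent}.

Galt, Ione, Jade, Ashby, Brent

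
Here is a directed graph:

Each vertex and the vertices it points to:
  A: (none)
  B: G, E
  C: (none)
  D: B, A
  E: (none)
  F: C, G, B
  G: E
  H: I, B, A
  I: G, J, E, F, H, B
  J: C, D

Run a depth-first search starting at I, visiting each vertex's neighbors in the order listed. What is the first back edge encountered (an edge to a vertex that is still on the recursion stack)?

H→I

DFS from I (visiting each vertex's neighbors in the order listed); mark gray on enter, black on exit:
I gray
  G gray
    E gray
    E black
  G black
  J gray
    C gray
    C black
    D gray
      B gray
        B→G: G black — skip
        B→E: E black — skip
      B black
      A gray
      A black
    D black
  J black
  I→E: E black — skip
  F gray
    F→C: C black — skip
    F→G: G black — skip
    F→B: B black — skip
  F black
  H gray
    H→I: I is gray → back edge
First back edge: H → I.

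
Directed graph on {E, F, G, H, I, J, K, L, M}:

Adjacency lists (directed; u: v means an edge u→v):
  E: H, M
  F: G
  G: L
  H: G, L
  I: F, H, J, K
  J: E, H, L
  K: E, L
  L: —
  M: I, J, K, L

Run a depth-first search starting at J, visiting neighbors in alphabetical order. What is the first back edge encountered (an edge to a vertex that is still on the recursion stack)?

DFS from J (visiting neighbors in alphabetical order); mark gray on enter, black on exit:
J gray
  E gray
    H gray
      G gray
        L gray
        L black
      G black
      H→L: L black — skip
    H black
    M gray
      I gray
        F gray
          F→G: G black — skip
        F black
        I→H: H black — skip
        I→J: J is gray → back edge
First back edge: I → J.

I→J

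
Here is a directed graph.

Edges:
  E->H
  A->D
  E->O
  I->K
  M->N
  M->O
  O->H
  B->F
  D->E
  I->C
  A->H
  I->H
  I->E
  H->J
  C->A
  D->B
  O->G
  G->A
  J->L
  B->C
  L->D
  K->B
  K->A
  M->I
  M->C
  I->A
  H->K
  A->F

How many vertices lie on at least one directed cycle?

11

A vertex is on a directed cycle iff it belongs to a strongly connected component of size ≥ 2 (or has a self-loop).
The vertices on cycles are {A, B, C, D, E, G, H, J, K, L, O} — 11 in total.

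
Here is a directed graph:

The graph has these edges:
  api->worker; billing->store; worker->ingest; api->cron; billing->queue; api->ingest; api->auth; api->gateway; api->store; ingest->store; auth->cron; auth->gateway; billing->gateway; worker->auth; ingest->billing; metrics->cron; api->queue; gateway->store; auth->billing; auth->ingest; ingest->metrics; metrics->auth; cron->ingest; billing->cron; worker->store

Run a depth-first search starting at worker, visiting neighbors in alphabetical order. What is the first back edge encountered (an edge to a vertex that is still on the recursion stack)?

ingest→billing

DFS from worker (visiting neighbors in alphabetical order); mark gray on enter, black on exit:
worker gray
  auth gray
    billing gray
      cron gray
        ingest gray
          ingest→billing: billing is gray → back edge
First back edge: ingest → billing.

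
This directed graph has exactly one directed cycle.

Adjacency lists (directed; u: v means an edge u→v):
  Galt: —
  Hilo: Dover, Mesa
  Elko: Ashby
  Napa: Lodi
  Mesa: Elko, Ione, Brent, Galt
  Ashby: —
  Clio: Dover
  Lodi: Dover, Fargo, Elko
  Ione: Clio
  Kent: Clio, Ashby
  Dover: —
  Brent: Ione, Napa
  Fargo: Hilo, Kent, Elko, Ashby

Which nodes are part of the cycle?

DFS with gray/black marking from Napa:
Napa gray
  Lodi gray
    Dover gray
    Dover black
    Fargo gray
      Hilo gray
        Hilo→Dover: Dover black — skip
        Mesa gray
          Elko gray
            Ashby gray
            Ashby black
          Elko black
          Ione gray
            Clio gray
              Clio→Dover: Dover black — skip
            Clio black
          Ione black
          Brent gray
            Brent→Ione: Ione black — skip
            Brent→Napa: Napa is gray → back edge
Back edge closes the cycle Napa → Lodi → Fargo → Hilo → Mesa → Brent → Napa; its vertices are {Hilo, Lodi, Mesa, Napa, Brent, Fargo}.

Hilo, Lodi, Mesa, Napa, Brent, Fargo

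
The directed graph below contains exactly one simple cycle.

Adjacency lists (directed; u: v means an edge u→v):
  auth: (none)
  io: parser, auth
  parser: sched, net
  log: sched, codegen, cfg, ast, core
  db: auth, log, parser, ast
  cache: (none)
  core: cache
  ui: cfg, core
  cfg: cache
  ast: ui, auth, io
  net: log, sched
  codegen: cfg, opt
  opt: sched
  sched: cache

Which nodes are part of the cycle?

io, ast, log, net, parser

DFS with gray/black marking from log:
log gray
  sched gray
    cache gray
    cache black
  sched black
  codegen gray
    cfg gray
      cfg→cache: cache black — skip
    cfg black
    opt gray
      opt→sched: sched black — skip
    opt black
  codegen black
  log→cfg: cfg black — skip
  ast gray
    ui gray
      ui→cfg: cfg black — skip
      core gray
        core→cache: cache black — skip
      core black
    ui black
    auth gray
    auth black
    io gray
      parser gray
        parser→sched: sched black — skip
        net gray
          net→log: log is gray → back edge
Back edge closes the cycle log → ast → io → parser → net → log; its vertices are {io, ast, log, net, parser}.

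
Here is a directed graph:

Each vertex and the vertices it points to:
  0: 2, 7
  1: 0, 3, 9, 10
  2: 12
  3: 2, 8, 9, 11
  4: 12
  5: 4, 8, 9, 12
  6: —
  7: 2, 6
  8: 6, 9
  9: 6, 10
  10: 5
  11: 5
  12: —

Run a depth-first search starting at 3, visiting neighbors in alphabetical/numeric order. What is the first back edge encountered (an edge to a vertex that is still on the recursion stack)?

DFS from 3 (visiting neighbors in alphabetical/numeric order); mark gray on enter, black on exit:
3 gray
  2 gray
    12 gray
    12 black
  2 black
  8 gray
    6 gray
    6 black
    9 gray
      9→6: 6 black — skip
      10 gray
        5 gray
          4 gray
            4→12: 12 black — skip
          4 black
          5→8: 8 is gray → back edge
First back edge: 5 → 8.

5→8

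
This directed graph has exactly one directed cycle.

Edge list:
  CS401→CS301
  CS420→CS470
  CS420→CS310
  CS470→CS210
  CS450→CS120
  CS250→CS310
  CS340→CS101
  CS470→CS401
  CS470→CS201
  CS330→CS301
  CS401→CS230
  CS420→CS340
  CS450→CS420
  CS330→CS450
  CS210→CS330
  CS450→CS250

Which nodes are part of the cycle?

CS210, CS330, CS420, CS450, CS470

DFS with gray/black marking from CS450:
CS450 gray
  CS120 gray
  CS120 black
  CS420 gray
    CS470 gray
      CS210 gray
        CS330 gray
          CS330→CS450: CS450 is gray → back edge
Back edge closes the cycle CS450 → CS420 → CS470 → CS210 → CS330 → CS450; its vertices are {CS210, CS330, CS420, CS450, CS470}.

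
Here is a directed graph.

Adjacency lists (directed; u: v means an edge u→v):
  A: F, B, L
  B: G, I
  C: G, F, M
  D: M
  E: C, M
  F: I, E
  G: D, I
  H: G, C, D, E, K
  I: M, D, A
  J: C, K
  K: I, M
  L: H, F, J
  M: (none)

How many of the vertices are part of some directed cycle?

11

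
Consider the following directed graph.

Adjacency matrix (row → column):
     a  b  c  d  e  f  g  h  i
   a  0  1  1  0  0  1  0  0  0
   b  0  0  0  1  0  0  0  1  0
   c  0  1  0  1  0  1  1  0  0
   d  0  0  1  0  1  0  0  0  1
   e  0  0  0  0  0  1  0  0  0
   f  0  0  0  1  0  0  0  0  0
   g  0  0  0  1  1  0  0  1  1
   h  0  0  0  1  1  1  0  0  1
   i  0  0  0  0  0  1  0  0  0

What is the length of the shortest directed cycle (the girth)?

2

For each vertex v, BFS finds the shortest path from v back to v.
The shortest such closed walk is c → d → c, length 2.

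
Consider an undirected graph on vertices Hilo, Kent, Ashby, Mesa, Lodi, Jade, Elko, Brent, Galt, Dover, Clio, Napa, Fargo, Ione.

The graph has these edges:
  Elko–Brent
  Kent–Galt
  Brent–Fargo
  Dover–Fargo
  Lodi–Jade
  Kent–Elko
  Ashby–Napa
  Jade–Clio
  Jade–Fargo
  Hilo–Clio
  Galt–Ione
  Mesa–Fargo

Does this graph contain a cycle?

No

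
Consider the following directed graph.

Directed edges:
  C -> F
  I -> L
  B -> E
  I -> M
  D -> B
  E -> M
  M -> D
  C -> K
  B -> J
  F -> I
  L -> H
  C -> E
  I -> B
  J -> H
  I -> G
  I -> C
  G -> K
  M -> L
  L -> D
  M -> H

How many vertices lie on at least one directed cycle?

8

A vertex is on a directed cycle iff it belongs to a strongly connected component of size ≥ 2 (or has a self-loop).
The vertices on cycles are {B, C, D, E, F, I, L, M} — 8 in total.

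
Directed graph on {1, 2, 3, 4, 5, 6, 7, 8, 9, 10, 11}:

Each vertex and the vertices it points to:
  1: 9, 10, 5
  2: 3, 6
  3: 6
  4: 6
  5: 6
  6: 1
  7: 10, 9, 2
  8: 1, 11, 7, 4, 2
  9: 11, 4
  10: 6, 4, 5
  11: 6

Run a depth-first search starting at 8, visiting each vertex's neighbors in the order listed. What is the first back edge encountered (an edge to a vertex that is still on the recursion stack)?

DFS from 8 (visiting each vertex's neighbors in the order listed); mark gray on enter, black on exit:
8 gray
  1 gray
    9 gray
      11 gray
        6 gray
          6→1: 1 is gray → back edge
First back edge: 6 → 1.

6->1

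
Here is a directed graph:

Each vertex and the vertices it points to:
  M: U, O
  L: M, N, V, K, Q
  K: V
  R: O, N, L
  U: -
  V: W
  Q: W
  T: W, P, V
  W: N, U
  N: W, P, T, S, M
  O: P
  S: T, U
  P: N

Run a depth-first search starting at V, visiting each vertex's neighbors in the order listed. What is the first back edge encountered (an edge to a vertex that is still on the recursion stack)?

DFS from V (visiting each vertex's neighbors in the order listed); mark gray on enter, black on exit:
V gray
  W gray
    N gray
      N→W: W is gray → back edge
First back edge: N → W.

N->W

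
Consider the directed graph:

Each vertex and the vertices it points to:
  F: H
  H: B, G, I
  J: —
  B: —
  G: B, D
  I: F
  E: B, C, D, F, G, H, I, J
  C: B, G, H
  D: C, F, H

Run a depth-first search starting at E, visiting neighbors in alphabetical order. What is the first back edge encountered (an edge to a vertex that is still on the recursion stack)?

D→C

DFS from E (visiting neighbors in alphabetical order); mark gray on enter, black on exit:
E gray
  B gray
  B black
  C gray
    C→B: B black — skip
    G gray
      G→B: B black — skip
      D gray
        D→C: C is gray → back edge
First back edge: D → C.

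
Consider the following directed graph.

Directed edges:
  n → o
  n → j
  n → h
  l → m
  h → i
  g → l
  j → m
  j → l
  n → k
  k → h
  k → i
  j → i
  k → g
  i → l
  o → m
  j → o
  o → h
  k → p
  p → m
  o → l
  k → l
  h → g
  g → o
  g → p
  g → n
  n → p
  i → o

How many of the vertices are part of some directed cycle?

A vertex is on a directed cycle iff it belongs to a strongly connected component of size ≥ 2 (or has a self-loop).
The vertices on cycles are {g, h, i, j, k, n, o} — 7 in total.

7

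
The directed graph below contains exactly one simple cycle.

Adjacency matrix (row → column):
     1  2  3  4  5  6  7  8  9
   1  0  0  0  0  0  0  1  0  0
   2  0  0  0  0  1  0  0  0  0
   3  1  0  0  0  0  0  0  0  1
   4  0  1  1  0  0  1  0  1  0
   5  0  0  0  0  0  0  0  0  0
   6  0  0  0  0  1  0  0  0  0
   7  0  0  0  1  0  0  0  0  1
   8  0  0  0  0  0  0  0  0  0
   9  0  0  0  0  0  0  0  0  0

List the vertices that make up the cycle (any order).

1, 3, 4, 7

DFS with gray/black marking from 7:
7 gray
  9 gray
  9 black
  4 gray
    3 gray
      1 gray
        1→7: 7 is gray → back edge
Back edge closes the cycle 7 → 4 → 3 → 1 → 7; its vertices are {1, 3, 4, 7}.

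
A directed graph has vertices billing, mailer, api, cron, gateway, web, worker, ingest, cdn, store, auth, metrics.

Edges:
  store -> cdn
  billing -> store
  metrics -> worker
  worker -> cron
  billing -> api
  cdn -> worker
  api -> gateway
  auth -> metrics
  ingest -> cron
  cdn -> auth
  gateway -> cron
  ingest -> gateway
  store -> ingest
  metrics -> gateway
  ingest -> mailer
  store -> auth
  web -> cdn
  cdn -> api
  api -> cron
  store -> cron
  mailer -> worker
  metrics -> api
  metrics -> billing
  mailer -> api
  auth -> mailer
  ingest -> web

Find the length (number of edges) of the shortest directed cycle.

4

For each vertex v, BFS finds the shortest path from v back to v.
The shortest such closed walk is store → auth → metrics → billing → store, length 4.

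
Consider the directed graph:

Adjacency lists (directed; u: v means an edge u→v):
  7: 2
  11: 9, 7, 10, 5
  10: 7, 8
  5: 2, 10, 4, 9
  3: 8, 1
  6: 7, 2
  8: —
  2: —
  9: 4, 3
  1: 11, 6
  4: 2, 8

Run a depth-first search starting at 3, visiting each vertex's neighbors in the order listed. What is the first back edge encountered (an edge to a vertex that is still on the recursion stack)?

9→3

DFS from 3 (visiting each vertex's neighbors in the order listed); mark gray on enter, black on exit:
3 gray
  8 gray
  8 black
  1 gray
    11 gray
      9 gray
        4 gray
          2 gray
          2 black
          4→8: 8 black — skip
        4 black
        9→3: 3 is gray → back edge
First back edge: 9 → 3.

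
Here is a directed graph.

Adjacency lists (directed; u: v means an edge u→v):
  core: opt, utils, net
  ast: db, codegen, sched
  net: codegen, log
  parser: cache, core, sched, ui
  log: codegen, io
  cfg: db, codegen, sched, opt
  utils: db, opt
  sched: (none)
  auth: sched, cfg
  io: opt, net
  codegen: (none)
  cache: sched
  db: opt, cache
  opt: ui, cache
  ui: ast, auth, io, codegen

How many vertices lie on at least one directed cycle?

A vertex is on a directed cycle iff it belongs to a strongly connected component of size ≥ 2 (or has a self-loop).
The vertices on cycles are {db, io, ui, ast, cfg, log, net, opt, auth} — 9 in total.

9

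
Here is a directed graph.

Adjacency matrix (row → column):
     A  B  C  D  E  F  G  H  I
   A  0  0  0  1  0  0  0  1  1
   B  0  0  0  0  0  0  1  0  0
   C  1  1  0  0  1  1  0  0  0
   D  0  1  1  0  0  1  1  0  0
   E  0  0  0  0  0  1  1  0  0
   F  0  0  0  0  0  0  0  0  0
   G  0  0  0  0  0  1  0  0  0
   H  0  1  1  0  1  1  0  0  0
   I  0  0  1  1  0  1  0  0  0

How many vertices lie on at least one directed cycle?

A vertex is on a directed cycle iff it belongs to a strongly connected component of size ≥ 2 (or has a self-loop).
The vertices on cycles are {A, C, D, H, I} — 5 in total.

5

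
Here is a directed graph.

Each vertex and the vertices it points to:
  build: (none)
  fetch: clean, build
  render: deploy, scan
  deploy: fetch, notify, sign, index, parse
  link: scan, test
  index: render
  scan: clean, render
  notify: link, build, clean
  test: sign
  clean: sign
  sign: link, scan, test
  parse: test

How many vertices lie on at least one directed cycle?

11

A vertex is on a directed cycle iff it belongs to a strongly connected component of size ≥ 2 (or has a self-loop).
The vertices on cycles are {link, scan, sign, test, clean, fetch, index, parse, deploy, notify, render} — 11 in total.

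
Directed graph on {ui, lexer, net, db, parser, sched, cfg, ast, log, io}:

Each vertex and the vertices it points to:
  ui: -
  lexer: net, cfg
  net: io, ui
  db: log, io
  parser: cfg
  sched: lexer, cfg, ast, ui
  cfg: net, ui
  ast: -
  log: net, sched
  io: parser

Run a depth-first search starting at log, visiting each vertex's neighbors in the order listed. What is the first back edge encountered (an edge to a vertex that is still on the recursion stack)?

DFS from log (visiting each vertex's neighbors in the order listed); mark gray on enter, black on exit:
log gray
  net gray
    io gray
      parser gray
        cfg gray
          cfg→net: net is gray → back edge
First back edge: cfg → net.

cfg->net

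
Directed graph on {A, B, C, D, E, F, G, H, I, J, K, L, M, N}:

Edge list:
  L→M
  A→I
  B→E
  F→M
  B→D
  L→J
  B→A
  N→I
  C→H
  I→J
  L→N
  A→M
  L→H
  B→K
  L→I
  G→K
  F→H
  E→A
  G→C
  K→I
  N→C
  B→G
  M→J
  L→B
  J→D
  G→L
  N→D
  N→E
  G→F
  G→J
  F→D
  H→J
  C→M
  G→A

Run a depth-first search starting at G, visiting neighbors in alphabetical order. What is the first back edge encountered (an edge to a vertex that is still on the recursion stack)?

DFS from G (visiting neighbors in alphabetical order); mark gray on enter, black on exit:
G gray
  A gray
    I gray
      J gray
        D gray
        D black
      J black
    I black
    M gray
      M→J: J black — skip
    M black
  A black
  C gray
    H gray
      H→J: J black — skip
    H black
    C→M: M black — skip
  C black
  F gray
    F→D: D black — skip
    F→H: H black — skip
    F→M: M black — skip
  F black
  G→J: J black — skip
  K gray
    K→I: I black — skip
  K black
  L gray
    B gray
      B→A: A black — skip
      B→D: D black — skip
      E gray
        E→A: A black — skip
      E black
      B→G: G is gray → back edge
First back edge: B → G.

B->G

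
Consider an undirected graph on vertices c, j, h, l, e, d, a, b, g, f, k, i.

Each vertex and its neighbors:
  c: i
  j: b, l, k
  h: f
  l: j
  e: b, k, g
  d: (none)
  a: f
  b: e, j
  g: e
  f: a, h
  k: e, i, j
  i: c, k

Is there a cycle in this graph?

DFS, tracking each vertex's parent; an edge to a visited non-parent vertex closes a cycle.
Start from l:
visit l (parent –)
  visit j (parent l)
    visit b (parent j)
      visit e (parent b)
        e–b: parent, skip
        visit k (parent e)
          k–e: parent, skip
          visit i (parent k)
            visit c (parent i)
              c–i: parent, skip
            i–k: parent, skip
          k–j: j visited and ≠ parent → cycle
Cycle: j – b – e – k – j.

Yes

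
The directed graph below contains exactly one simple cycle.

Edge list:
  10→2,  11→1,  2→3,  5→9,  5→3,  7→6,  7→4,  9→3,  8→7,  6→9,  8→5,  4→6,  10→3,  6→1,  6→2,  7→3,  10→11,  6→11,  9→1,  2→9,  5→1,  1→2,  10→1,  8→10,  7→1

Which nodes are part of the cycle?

1, 2, 9

DFS with gray/black marking from 9:
9 gray
  3 gray
  3 black
  1 gray
    2 gray
      2→9: 9 is gray → back edge
Back edge closes the cycle 9 → 1 → 2 → 9; its vertices are {1, 2, 9}.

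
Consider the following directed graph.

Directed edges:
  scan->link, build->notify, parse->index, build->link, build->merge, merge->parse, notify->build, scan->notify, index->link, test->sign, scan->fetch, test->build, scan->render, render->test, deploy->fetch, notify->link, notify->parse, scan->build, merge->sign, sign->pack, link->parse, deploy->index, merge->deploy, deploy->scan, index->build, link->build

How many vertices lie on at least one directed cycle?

A vertex is on a directed cycle iff it belongs to a strongly connected component of size ≥ 2 (or has a self-loop).
The vertices on cycles are {link, scan, test, build, index, merge, parse, deploy, notify, render} — 10 in total.

10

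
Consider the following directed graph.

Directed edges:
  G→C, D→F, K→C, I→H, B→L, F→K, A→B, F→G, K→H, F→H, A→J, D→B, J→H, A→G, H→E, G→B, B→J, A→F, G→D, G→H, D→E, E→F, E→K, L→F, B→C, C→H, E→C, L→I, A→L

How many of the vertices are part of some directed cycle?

11

A vertex is on a directed cycle iff it belongs to a strongly connected component of size ≥ 2 (or has a self-loop).
The vertices on cycles are {B, C, D, E, F, G, H, I, J, K, L} — 11 in total.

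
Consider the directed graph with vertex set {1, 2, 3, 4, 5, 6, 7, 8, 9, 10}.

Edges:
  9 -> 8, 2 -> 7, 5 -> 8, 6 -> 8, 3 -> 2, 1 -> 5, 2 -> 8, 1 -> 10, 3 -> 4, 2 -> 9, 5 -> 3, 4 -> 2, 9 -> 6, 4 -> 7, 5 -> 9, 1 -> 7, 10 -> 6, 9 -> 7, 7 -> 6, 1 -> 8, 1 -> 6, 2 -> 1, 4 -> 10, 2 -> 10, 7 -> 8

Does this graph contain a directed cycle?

Yes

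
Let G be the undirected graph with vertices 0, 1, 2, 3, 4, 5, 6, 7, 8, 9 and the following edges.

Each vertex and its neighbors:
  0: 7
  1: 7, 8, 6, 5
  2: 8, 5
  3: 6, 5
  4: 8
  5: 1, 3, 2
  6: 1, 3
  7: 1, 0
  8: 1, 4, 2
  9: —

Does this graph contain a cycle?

Yes

DFS, tracking each vertex's parent; an edge to a visited non-parent vertex closes a cycle.
Start from 8:
visit 8 (parent –)
  visit 1 (parent 8)
    visit 7 (parent 1)
      7–1: parent, skip
      visit 0 (parent 7)
        0–7: parent, skip
    1–8: parent, skip
    visit 6 (parent 1)
      6–1: parent, skip
      visit 3 (parent 6)
        3–6: parent, skip
        visit 5 (parent 3)
          5–1: 1 visited and ≠ parent → cycle
Cycle: 1 – 6 – 3 – 5 – 1.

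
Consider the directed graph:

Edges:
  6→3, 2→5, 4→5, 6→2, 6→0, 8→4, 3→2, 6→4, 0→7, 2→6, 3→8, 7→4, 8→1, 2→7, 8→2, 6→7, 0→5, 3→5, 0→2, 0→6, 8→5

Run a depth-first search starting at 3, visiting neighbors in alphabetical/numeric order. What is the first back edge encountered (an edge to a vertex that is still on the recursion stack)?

0→2

DFS from 3 (visiting neighbors in alphabetical/numeric order); mark gray on enter, black on exit:
3 gray
  2 gray
    5 gray
    5 black
    6 gray
      0 gray
        0→2: 2 is gray → back edge
First back edge: 0 → 2.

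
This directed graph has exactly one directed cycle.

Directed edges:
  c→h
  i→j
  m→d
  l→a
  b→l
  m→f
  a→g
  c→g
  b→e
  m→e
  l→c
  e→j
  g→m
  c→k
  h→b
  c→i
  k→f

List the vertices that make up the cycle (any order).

b, c, h, l

DFS with gray/black marking from b:
b gray
  e gray
    j gray
    j black
  e black
  l gray
    a gray
      g gray
        m gray
          f gray
          f black
          m→e: e black — skip
          d gray
          d black
        m black
      g black
    a black
    c gray
      i gray
        i→j: j black — skip
      i black
      k gray
        k→f: f black — skip
      k black
      c→g: g black — skip
      h gray
        h→b: b is gray → back edge
Back edge closes the cycle b → l → c → h → b; its vertices are {b, c, h, l}.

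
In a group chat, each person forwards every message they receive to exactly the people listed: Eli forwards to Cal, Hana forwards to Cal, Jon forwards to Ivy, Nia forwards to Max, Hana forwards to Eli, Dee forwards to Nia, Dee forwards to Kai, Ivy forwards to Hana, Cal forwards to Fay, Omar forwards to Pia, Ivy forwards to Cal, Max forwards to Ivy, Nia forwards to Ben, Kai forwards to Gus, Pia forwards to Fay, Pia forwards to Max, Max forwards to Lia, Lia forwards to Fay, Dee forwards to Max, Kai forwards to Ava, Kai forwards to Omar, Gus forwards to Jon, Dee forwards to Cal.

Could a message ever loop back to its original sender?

No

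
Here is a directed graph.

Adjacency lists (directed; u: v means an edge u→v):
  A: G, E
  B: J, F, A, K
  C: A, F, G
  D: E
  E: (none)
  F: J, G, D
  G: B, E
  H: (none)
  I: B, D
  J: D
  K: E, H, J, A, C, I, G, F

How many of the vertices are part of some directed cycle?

7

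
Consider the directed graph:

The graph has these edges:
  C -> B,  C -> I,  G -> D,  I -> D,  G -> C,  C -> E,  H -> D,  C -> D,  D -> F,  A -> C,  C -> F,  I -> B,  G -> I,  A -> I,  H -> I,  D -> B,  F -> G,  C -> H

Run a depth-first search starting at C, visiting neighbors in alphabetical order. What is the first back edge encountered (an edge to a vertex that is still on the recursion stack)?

G->C

DFS from C (visiting neighbors in alphabetical order); mark gray on enter, black on exit:
C gray
  B gray
  B black
  D gray
    D→B: B black — skip
    F gray
      G gray
        G→C: C is gray → back edge
First back edge: G → C.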